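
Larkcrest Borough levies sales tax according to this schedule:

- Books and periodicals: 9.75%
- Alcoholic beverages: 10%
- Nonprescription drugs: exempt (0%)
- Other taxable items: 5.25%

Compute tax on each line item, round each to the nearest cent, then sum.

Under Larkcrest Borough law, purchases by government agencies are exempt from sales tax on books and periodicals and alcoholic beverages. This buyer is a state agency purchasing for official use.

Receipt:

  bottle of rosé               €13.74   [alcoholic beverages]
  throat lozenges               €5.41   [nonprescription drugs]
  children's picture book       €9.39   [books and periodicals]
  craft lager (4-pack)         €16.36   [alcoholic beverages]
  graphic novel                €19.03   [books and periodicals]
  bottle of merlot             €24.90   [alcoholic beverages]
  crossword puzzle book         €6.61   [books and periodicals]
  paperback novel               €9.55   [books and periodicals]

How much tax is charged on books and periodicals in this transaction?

Children's picture book €9.39: books and periodicals, buyer-exempt → 0% → €0.00
Graphic novel €19.03: books and periodicals, buyer-exempt → 0% → €0.00
Crossword puzzle book €6.61: books and periodicals, buyer-exempt → 0% → €0.00
Paperback novel €9.55: books and periodicals, buyer-exempt → 0% → €0.00
Tax on books and periodicals = €0.00 + €0.00 + €0.00 + €0.00 = €0.00

€0.00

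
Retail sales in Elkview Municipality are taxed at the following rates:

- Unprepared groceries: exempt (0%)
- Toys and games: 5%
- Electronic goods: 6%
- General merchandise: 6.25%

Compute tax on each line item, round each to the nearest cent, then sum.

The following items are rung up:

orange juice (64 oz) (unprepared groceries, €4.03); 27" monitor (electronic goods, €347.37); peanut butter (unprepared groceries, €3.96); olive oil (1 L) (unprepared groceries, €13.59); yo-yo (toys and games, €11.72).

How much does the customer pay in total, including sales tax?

€402.10

Orange juice (64 oz) €4.03: unprepared groceries → 0% → €0.00
27" monitor €347.37: electronic goods → 6% → €20.84
Peanut butter €3.96: unprepared groceries → 0% → €0.00
Olive oil (1 L) €13.59: unprepared groceries → 0% → €0.00
Yo-yo €11.72: toys and games → 5% → €0.59
Subtotal = €380.67; tax = €21.43; total due = €402.10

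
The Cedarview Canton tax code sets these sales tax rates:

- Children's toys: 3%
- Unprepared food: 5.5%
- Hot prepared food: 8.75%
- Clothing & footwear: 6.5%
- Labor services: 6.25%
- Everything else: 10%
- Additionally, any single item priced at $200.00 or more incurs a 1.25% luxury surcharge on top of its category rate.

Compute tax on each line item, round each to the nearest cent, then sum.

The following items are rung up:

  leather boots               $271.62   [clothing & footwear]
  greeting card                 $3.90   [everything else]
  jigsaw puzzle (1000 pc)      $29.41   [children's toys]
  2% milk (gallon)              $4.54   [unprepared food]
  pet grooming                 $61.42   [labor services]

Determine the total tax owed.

$26.41

Leather boots $271.62: clothing & footwear → 6.5% + 1.25% surcharge = 7.75% → $21.05
Greeting card $3.90: everything else → 10% → $0.39
Jigsaw puzzle (1000 pc) $29.41: children's toys → 3% → $0.88
2% milk (gallon) $4.54: unprepared food → 5.5% → $0.25
Pet grooming $61.42: labor services → 6.25% → $3.84
Total tax = $21.05 + $0.39 + $0.88 + $0.25 + $3.84 = $26.41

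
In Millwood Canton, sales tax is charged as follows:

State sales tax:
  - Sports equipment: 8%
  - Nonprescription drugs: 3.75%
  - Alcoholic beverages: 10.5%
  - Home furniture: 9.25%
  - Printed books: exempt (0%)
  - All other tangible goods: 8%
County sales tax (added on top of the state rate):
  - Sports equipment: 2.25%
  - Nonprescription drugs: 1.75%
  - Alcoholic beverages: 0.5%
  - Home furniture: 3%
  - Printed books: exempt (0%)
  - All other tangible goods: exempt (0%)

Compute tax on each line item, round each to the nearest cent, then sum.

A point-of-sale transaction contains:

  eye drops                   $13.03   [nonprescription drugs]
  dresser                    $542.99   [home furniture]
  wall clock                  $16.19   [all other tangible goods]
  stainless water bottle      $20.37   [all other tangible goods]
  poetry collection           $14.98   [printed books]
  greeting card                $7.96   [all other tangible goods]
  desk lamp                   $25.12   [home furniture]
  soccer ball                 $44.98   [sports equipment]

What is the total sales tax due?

$78.50

Eye drops $13.03: nonprescription drugs → 3.75% + 1.75% county = 5.5% → $0.72
Dresser $542.99: home furniture → 9.25% + 3% county = 12.25% → $66.52
Wall clock $16.19: all other tangible goods → 8% + 0% county = 8% → $1.30
Stainless water bottle $20.37: all other tangible goods → 8% + 0% county = 8% → $1.63
Poetry collection $14.98: printed books → 0% + 0% county = 0% → $0.00
Greeting card $7.96: all other tangible goods → 8% + 0% county = 8% → $0.64
Desk lamp $25.12: home furniture → 9.25% + 3% county = 12.25% → $3.08
Soccer ball $44.98: sports equipment → 8% + 2.25% county = 10.25% → $4.61
Total tax = $0.72 + $66.52 + $1.30 + $1.63 + $0.64 + $3.08 + $4.61 = $78.50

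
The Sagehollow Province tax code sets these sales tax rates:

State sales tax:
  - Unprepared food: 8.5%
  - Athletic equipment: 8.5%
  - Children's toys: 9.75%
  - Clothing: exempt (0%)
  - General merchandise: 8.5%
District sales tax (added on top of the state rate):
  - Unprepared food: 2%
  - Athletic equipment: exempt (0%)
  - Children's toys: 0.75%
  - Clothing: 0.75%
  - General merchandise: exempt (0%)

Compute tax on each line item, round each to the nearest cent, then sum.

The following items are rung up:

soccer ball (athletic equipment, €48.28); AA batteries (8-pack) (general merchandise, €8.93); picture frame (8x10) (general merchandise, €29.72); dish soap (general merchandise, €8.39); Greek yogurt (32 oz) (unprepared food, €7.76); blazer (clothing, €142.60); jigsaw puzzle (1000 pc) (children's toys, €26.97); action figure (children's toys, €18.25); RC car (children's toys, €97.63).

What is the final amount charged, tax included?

Soccer ball €48.28: athletic equipment → 8.5% + 0% district = 8.5% → €4.10
AA batteries (8-pack) €8.93: general merchandise → 8.5% + 0% district = 8.5% → €0.76
Picture frame (8x10) €29.72: general merchandise → 8.5% + 0% district = 8.5% → €2.53
Dish soap €8.39: general merchandise → 8.5% + 0% district = 8.5% → €0.71
Greek yogurt (32 oz) €7.76: unprepared food → 8.5% + 2% district = 10.5% → €0.81
Blazer €142.60: clothing → 0% + 0.75% district = 0.75% → €1.07
Jigsaw puzzle (1000 pc) €26.97: children's toys → 9.75% + 0.75% district = 10.5% → €2.83
Action figure €18.25: children's toys → 9.75% + 0.75% district = 10.5% → €1.92
RC car €97.63: children's toys → 9.75% + 0.75% district = 10.5% → €10.25
Subtotal = €388.53; tax = €24.98; total due = €413.51

€413.51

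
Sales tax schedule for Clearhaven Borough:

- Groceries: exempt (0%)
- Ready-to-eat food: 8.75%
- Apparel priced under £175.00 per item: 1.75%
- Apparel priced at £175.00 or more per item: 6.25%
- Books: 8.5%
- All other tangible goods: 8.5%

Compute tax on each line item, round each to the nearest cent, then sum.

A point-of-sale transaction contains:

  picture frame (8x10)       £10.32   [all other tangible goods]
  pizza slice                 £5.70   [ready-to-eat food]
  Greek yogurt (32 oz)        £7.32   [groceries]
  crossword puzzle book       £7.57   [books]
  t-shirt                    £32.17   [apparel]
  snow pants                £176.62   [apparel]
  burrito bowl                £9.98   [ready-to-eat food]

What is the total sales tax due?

Picture frame (8x10) £10.32: all other tangible goods → 8.5% → £0.88
Pizza slice £5.70: ready-to-eat food → 8.75% → £0.50
Greek yogurt (32 oz) £7.32: groceries → 0% → £0.00
Crossword puzzle book £7.57: books → 8.5% → £0.64
T-shirt £32.17: apparel, under £175.00 → 1.75% → £0.56
Snow pants £176.62: apparel, £175.00 or more → 6.25% → £11.04
Burrito bowl £9.98: ready-to-eat food → 8.75% → £0.87
Total tax = £0.88 + £0.50 + £0.64 + £0.56 + £11.04 + £0.87 = £14.49

£14.49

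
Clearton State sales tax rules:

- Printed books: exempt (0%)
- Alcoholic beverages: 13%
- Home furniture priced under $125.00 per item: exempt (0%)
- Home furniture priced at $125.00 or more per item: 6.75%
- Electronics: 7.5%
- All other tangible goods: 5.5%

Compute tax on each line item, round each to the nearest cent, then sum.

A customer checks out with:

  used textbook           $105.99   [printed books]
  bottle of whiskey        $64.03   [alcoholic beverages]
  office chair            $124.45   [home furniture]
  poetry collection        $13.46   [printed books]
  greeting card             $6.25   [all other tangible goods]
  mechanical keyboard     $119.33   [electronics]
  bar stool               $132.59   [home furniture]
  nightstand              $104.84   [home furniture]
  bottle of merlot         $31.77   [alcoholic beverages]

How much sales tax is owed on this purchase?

Used textbook $105.99: printed books → 0% → $0.00
Bottle of whiskey $64.03: alcoholic beverages → 13% → $8.32
Office chair $124.45: home furniture, under $125.00 → 0% → $0.00
Poetry collection $13.46: printed books → 0% → $0.00
Greeting card $6.25: all other tangible goods → 5.5% → $0.34
Mechanical keyboard $119.33: electronics → 7.5% → $8.95
Bar stool $132.59: home furniture, $125.00 or more → 6.75% → $8.95
Nightstand $104.84: home furniture, under $125.00 → 0% → $0.00
Bottle of merlot $31.77: alcoholic beverages → 13% → $4.13
Total tax = $8.32 + $0.34 + $8.95 + $8.95 + $4.13 = $30.69

$30.69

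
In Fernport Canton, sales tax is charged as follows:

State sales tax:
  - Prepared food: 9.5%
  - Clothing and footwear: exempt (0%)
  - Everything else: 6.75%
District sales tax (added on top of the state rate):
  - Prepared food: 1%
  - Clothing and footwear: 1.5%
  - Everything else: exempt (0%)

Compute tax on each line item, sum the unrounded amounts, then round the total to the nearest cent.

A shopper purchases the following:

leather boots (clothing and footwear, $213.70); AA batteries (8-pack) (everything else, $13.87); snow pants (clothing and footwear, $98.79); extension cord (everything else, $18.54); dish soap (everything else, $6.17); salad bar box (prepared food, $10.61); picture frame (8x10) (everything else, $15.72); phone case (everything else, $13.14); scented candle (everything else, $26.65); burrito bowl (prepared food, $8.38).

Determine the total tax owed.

Leather boots $213.70: clothing and footwear → 0% + 1.5% district = 1.5% → $3.2055
AA batteries (8-pack) $13.87: everything else → 6.75% + 0% district = 6.75% → $0.936225
Snow pants $98.79: clothing and footwear → 0% + 1.5% district = 1.5% → $1.48185
Extension cord $18.54: everything else → 6.75% + 0% district = 6.75% → $1.25145
Dish soap $6.17: everything else → 6.75% + 0% district = 6.75% → $0.416475
Salad bar box $10.61: prepared food → 9.5% + 1% district = 10.5% → $1.11405
Picture frame (8x10) $15.72: everything else → 6.75% + 0% district = 6.75% → $1.0611
Phone case $13.14: everything else → 6.75% + 0% district = 6.75% → $0.88695
Scented candle $26.65: everything else → 6.75% + 0% district = 6.75% → $1.798875
Burrito bowl $8.38: prepared food → 9.5% + 1% district = 10.5% → $0.8799
Unrounded tax sum = $13.032375 → $13.03

$13.03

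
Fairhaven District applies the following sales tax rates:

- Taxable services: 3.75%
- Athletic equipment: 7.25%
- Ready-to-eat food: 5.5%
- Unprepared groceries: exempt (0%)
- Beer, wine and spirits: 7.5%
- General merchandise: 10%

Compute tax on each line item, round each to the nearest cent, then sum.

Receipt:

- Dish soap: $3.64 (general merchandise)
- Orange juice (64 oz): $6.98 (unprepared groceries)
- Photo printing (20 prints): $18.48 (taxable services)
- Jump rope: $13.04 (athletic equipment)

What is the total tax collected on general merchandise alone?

$0.36

Dish soap $3.64: general merchandise → 10% → $0.36
Tax on general merchandise = $0.36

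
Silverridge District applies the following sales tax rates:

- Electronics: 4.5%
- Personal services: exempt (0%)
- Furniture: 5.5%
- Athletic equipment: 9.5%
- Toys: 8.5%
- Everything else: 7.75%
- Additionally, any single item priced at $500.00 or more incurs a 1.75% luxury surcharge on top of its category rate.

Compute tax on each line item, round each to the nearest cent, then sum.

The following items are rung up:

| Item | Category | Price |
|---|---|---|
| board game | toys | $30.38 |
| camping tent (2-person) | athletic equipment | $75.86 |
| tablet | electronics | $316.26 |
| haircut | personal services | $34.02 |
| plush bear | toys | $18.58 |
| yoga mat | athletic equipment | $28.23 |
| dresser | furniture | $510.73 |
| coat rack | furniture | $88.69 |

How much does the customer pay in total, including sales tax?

Board game $30.38: toys → 8.5% → $2.58
Camping tent (2-person) $75.86: athletic equipment → 9.5% → $7.21
Tablet $316.26: electronics → 4.5% → $14.23
Haircut $34.02: personal services → 0% → $0.00
Plush bear $18.58: toys → 8.5% → $1.58
Yoga mat $28.23: athletic equipment → 9.5% → $2.68
Dresser $510.73: furniture → 5.5% + 1.75% surcharge = 7.25% → $37.03
Coat rack $88.69: furniture → 5.5% → $4.88
Subtotal = $1102.75; tax = $70.19; total due = $1172.94

$1172.94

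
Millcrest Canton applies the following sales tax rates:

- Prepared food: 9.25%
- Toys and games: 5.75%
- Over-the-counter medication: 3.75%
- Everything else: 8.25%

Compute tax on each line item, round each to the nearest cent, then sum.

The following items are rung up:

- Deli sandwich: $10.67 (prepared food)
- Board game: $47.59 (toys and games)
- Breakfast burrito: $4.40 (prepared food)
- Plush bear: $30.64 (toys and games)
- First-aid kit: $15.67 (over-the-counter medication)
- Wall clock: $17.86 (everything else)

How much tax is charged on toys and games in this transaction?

$4.50

Board game $47.59: toys and games → 5.75% → $2.74
Plush bear $30.64: toys and games → 5.75% → $1.76
Tax on toys and games = $2.74 + $1.76 = $4.50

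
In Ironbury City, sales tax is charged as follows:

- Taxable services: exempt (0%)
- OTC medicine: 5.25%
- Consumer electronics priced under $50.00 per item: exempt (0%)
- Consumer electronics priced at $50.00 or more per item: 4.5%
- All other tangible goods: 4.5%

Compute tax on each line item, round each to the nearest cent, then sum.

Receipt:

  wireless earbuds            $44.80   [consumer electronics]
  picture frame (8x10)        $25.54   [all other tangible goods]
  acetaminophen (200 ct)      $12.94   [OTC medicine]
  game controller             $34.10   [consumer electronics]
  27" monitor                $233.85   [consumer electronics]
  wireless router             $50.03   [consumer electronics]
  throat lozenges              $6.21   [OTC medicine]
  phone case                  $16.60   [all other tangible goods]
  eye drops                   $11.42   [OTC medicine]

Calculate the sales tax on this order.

Wireless earbuds $44.80: consumer electronics, under $50.00 → 0% → $0.00
Picture frame (8x10) $25.54: all other tangible goods → 4.5% → $1.15
Acetaminophen (200 ct) $12.94: OTC medicine → 5.25% → $0.68
Game controller $34.10: consumer electronics, under $50.00 → 0% → $0.00
27" monitor $233.85: consumer electronics, $50.00 or more → 4.5% → $10.52
Wireless router $50.03: consumer electronics, $50.00 or more → 4.5% → $2.25
Throat lozenges $6.21: OTC medicine → 5.25% → $0.33
Phone case $16.60: all other tangible goods → 4.5% → $0.75
Eye drops $11.42: OTC medicine → 5.25% → $0.60
Total tax = $1.15 + $0.68 + $10.52 + $2.25 + $0.33 + $0.75 + $0.60 = $16.28

$16.28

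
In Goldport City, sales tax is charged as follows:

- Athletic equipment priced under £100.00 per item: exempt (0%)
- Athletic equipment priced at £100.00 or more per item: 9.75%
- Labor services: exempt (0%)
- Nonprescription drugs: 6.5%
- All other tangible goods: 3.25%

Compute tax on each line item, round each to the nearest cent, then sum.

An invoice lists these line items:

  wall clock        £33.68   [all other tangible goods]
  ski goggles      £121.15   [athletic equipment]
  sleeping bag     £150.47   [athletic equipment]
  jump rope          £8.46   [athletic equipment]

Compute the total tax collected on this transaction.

Wall clock £33.68: all other tangible goods → 3.25% → £1.09
Ski goggles £121.15: athletic equipment, £100.00 or more → 9.75% → £11.81
Sleeping bag £150.47: athletic equipment, £100.00 or more → 9.75% → £14.67
Jump rope £8.46: athletic equipment, under £100.00 → 0% → £0.00
Total tax = £1.09 + £11.81 + £14.67 = £27.57

£27.57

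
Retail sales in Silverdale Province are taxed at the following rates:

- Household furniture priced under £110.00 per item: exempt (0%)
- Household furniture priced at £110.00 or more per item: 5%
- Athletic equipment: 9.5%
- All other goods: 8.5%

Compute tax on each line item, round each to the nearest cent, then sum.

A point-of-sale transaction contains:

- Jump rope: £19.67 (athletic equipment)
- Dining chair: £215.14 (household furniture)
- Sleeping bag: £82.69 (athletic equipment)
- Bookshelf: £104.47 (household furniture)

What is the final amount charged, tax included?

Jump rope £19.67: athletic equipment → 9.5% → £1.87
Dining chair £215.14: household furniture, £110.00 or more → 5% → £10.76
Sleeping bag £82.69: athletic equipment → 9.5% → £7.86
Bookshelf £104.47: household furniture, under £110.00 → 0% → £0.00
Subtotal = £421.97; tax = £20.49; total due = £442.46

£442.46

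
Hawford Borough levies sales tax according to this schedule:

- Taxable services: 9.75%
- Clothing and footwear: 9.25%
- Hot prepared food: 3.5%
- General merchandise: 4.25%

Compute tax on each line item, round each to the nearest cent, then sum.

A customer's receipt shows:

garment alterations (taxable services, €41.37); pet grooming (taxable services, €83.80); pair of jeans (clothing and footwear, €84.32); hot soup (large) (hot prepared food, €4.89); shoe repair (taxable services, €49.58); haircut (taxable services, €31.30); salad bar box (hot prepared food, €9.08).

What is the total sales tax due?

€28.37

Garment alterations €41.37: taxable services → 9.75% → €4.03
Pet grooming €83.80: taxable services → 9.75% → €8.17
Pair of jeans €84.32: clothing and footwear → 9.25% → €7.80
Hot soup (large) €4.89: hot prepared food → 3.5% → €0.17
Shoe repair €49.58: taxable services → 9.75% → €4.83
Haircut €31.30: taxable services → 9.75% → €3.05
Salad bar box €9.08: hot prepared food → 3.5% → €0.32
Total tax = €4.03 + €8.17 + €7.80 + €0.17 + €4.83 + €3.05 + €0.32 = €28.37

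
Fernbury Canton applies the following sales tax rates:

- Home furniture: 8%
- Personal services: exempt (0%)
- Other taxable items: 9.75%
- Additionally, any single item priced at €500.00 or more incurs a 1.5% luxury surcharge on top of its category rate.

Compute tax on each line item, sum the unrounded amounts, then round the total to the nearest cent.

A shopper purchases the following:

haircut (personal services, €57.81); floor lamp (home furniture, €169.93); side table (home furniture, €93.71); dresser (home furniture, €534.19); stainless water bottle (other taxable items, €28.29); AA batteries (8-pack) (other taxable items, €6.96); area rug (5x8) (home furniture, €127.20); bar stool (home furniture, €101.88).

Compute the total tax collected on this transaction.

Haircut €57.81: personal services → 0% → €0.00
Floor lamp €169.93: home furniture → 8% → €13.5944
Side table €93.71: home furniture → 8% → €7.4968
Dresser €534.19: home furniture → 8% + 1.5% surcharge = 9.5% → €50.74805
Stainless water bottle €28.29: other taxable items → 9.75% → €2.758275
AA batteries (8-pack) €6.96: other taxable items → 9.75% → €0.6786
Area rug (5x8) €127.20: home furniture → 8% → €10.176
Bar stool €101.88: home furniture → 8% → €8.1504
Unrounded tax sum = €93.602525 → €93.60

€93.60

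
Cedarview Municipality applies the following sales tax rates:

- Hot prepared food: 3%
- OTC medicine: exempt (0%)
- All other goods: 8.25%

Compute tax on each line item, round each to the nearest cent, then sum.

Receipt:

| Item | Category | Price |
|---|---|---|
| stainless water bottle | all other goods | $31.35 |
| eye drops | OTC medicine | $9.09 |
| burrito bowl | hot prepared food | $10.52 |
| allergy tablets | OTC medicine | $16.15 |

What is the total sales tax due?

$2.91

Stainless water bottle $31.35: all other goods → 8.25% → $2.59
Eye drops $9.09: OTC medicine → 0% → $0.00
Burrito bowl $10.52: hot prepared food → 3% → $0.32
Allergy tablets $16.15: OTC medicine → 0% → $0.00
Total tax = $2.59 + $0.32 = $2.91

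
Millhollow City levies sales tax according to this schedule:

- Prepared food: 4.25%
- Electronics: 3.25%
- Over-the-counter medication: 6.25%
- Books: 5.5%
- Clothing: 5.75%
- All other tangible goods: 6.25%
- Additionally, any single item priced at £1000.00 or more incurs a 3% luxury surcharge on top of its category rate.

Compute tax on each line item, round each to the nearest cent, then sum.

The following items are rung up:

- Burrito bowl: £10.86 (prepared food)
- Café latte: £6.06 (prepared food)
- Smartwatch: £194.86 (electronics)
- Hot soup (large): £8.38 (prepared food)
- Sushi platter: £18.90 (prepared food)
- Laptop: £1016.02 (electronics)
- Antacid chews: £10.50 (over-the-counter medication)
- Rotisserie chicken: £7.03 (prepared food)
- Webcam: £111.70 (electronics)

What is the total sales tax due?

£76.30

Burrito bowl £10.86: prepared food → 4.25% → £0.46
Café latte £6.06: prepared food → 4.25% → £0.26
Smartwatch £194.86: electronics → 3.25% → £6.33
Hot soup (large) £8.38: prepared food → 4.25% → £0.36
Sushi platter £18.90: prepared food → 4.25% → £0.80
Laptop £1016.02: electronics → 3.25% + 3% surcharge = 6.25% → £63.50
Antacid chews £10.50: over-the-counter medication → 6.25% → £0.66
Rotisserie chicken £7.03: prepared food → 4.25% → £0.30
Webcam £111.70: electronics → 3.25% → £3.63
Total tax = £0.46 + £0.26 + £6.33 + £0.36 + £0.80 + £63.50 + £0.66 + £0.30 + £3.63 = £76.30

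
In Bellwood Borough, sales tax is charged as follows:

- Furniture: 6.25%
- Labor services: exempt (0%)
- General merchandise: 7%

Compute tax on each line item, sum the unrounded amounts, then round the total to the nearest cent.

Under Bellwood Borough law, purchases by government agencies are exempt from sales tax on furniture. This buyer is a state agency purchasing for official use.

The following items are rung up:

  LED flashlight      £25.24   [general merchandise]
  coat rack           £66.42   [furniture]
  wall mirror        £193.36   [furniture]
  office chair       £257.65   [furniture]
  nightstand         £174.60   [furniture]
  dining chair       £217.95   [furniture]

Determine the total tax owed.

LED flashlight £25.24: general merchandise → 7% → £1.7668
Coat rack £66.42: furniture, buyer-exempt → 0% → £0.00
Wall mirror £193.36: furniture, buyer-exempt → 0% → £0.00
Office chair £257.65: furniture, buyer-exempt → 0% → £0.00
Nightstand £174.60: furniture, buyer-exempt → 0% → £0.00
Dining chair £217.95: furniture, buyer-exempt → 0% → £0.00
Unrounded tax sum = £1.7668 → £1.77

£1.77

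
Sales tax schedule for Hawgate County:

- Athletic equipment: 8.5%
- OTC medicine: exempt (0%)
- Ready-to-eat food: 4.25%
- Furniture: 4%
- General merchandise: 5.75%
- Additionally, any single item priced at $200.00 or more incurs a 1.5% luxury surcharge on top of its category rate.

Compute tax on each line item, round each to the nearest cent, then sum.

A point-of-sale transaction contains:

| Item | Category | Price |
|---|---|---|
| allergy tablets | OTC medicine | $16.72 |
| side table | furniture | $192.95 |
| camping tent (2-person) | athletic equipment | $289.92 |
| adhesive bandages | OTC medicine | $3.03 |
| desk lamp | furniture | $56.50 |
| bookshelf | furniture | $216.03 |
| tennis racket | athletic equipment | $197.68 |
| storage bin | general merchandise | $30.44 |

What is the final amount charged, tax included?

Allergy tablets $16.72: OTC medicine → 0% → $0.00
Side table $192.95: furniture → 4% → $7.72
Camping tent (2-person) $289.92: athletic equipment → 8.5% + 1.5% surcharge = 10% → $28.99
Adhesive bandages $3.03: OTC medicine → 0% → $0.00
Desk lamp $56.50: furniture → 4% → $2.26
Bookshelf $216.03: furniture → 4% + 1.5% surcharge = 5.5% → $11.88
Tennis racket $197.68: athletic equipment → 8.5% → $16.80
Storage bin $30.44: general merchandise → 5.75% → $1.75
Subtotal = $1003.27; tax = $69.40; total due = $1072.67

$1072.67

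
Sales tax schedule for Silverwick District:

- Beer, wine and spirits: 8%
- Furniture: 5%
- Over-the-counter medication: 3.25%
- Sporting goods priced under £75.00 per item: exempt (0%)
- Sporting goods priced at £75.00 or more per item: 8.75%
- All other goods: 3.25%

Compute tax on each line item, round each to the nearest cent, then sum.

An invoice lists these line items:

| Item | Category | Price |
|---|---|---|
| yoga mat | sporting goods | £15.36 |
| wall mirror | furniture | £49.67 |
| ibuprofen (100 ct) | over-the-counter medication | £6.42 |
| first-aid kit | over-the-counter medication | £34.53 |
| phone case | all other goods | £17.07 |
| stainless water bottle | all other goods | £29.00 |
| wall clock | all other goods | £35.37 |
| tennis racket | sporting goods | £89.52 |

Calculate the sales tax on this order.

Yoga mat £15.36: sporting goods, under £75.00 → 0% → £0.00
Wall mirror £49.67: furniture → 5% → £2.48
Ibuprofen (100 ct) £6.42: over-the-counter medication → 3.25% → £0.21
First-aid kit £34.53: over-the-counter medication → 3.25% → £1.12
Phone case £17.07: all other goods → 3.25% → £0.55
Stainless water bottle £29.00: all other goods → 3.25% → £0.94
Wall clock £35.37: all other goods → 3.25% → £1.15
Tennis racket £89.52: sporting goods, £75.00 or more → 8.75% → £7.83
Total tax = £2.48 + £0.21 + £1.12 + £0.55 + £0.94 + £1.15 + £7.83 = £14.28

£14.28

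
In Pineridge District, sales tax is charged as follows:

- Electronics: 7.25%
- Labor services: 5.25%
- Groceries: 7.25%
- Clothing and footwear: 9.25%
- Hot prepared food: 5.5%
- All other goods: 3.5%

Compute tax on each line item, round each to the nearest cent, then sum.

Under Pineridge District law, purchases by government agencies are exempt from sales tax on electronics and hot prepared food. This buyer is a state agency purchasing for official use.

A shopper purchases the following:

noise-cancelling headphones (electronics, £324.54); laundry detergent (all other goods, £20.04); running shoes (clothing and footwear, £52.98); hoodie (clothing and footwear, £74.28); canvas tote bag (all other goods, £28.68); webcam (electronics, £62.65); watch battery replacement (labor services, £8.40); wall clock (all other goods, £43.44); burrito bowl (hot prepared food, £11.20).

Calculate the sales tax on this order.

Noise-cancelling headphones £324.54: electronics, buyer-exempt → 0% → £0.00
Laundry detergent £20.04: all other goods → 3.5% → £0.70
Running shoes £52.98: clothing and footwear → 9.25% → £4.90
Hoodie £74.28: clothing and footwear → 9.25% → £6.87
Canvas tote bag £28.68: all other goods → 3.5% → £1.00
Webcam £62.65: electronics, buyer-exempt → 0% → £0.00
Watch battery replacement £8.40: labor services → 5.25% → £0.44
Wall clock £43.44: all other goods → 3.5% → £1.52
Burrito bowl £11.20: hot prepared food, buyer-exempt → 0% → £0.00
Total tax = £0.70 + £4.90 + £6.87 + £1.00 + £0.44 + £1.52 = £15.43

£15.43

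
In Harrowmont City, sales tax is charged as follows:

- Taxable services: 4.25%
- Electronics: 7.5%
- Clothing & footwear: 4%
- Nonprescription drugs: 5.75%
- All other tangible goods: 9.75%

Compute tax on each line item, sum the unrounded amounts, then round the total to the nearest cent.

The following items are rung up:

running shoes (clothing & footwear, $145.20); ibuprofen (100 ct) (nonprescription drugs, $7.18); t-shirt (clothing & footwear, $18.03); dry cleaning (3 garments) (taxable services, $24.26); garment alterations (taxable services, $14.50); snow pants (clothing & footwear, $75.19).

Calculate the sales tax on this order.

$11.60

Running shoes $145.20: clothing & footwear → 4% → $5.808
Ibuprofen (100 ct) $7.18: nonprescription drugs → 5.75% → $0.41285
T-shirt $18.03: clothing & footwear → 4% → $0.7212
Dry cleaning (3 garments) $24.26: taxable services → 4.25% → $1.03105
Garment alterations $14.50: taxable services → 4.25% → $0.61625
Snow pants $75.19: clothing & footwear → 4% → $3.0076
Unrounded tax sum = $11.59695 → $11.60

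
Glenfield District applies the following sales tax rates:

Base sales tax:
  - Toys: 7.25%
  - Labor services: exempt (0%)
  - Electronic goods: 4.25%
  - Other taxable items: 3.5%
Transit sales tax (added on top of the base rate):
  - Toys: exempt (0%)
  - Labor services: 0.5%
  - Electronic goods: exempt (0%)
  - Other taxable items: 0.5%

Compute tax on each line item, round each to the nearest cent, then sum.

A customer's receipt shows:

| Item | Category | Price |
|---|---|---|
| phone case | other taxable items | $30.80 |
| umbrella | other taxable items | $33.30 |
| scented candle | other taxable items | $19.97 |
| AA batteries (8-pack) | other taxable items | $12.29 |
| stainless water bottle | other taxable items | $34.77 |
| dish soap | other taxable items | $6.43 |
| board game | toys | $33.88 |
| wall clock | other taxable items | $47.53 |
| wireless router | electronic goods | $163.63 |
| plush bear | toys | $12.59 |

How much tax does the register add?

$17.72

Phone case $30.80: other taxable items → 3.5% + 0.5% transit = 4% → $1.23
Umbrella $33.30: other taxable items → 3.5% + 0.5% transit = 4% → $1.33
Scented candle $19.97: other taxable items → 3.5% + 0.5% transit = 4% → $0.80
AA batteries (8-pack) $12.29: other taxable items → 3.5% + 0.5% transit = 4% → $0.49
Stainless water bottle $34.77: other taxable items → 3.5% + 0.5% transit = 4% → $1.39
Dish soap $6.43: other taxable items → 3.5% + 0.5% transit = 4% → $0.26
Board game $33.88: toys → 7.25% + 0% transit = 7.25% → $2.46
Wall clock $47.53: other taxable items → 3.5% + 0.5% transit = 4% → $1.90
Wireless router $163.63: electronic goods → 4.25% + 0% transit = 4.25% → $6.95
Plush bear $12.59: toys → 7.25% + 0% transit = 7.25% → $0.91
Total tax = $1.23 + $1.33 + $0.80 + $0.49 + $1.39 + $0.26 + $2.46 + $1.90 + $6.95 + $0.91 = $17.72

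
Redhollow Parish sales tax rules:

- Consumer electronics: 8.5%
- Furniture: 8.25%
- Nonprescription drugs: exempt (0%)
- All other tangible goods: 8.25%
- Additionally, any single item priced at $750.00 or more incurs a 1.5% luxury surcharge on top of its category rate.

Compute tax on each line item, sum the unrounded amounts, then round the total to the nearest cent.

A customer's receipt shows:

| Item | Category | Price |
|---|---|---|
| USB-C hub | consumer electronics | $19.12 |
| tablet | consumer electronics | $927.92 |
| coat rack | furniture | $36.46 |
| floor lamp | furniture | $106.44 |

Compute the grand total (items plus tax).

USB-C hub $19.12: consumer electronics → 8.5% → $1.6252
Tablet $927.92: consumer electronics → 8.5% + 1.5% surcharge = 10% → $92.792
Coat rack $36.46: furniture → 8.25% → $3.00795
Floor lamp $106.44: furniture → 8.25% → $8.7813
Subtotal = $1089.94; unrounded tax = $106.20645 → $106.21; total due = $1196.15

$1196.15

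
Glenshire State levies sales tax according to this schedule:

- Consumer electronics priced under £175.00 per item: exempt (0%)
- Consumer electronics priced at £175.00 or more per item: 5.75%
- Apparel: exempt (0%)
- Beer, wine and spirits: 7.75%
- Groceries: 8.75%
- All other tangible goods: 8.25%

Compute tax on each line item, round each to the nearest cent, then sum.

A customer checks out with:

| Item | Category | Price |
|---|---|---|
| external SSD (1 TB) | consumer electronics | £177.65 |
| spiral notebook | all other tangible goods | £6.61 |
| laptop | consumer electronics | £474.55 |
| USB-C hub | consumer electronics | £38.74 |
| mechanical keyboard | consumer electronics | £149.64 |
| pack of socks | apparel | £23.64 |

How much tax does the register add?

£38.05

External SSD (1 TB) £177.65: consumer electronics, £175.00 or more → 5.75% → £10.21
Spiral notebook £6.61: all other tangible goods → 8.25% → £0.55
Laptop £474.55: consumer electronics, £175.00 or more → 5.75% → £27.29
USB-C hub £38.74: consumer electronics, under £175.00 → 0% → £0.00
Mechanical keyboard £149.64: consumer electronics, under £175.00 → 0% → £0.00
Pack of socks £23.64: apparel → 0% → £0.00
Total tax = £10.21 + £0.55 + £27.29 = £38.05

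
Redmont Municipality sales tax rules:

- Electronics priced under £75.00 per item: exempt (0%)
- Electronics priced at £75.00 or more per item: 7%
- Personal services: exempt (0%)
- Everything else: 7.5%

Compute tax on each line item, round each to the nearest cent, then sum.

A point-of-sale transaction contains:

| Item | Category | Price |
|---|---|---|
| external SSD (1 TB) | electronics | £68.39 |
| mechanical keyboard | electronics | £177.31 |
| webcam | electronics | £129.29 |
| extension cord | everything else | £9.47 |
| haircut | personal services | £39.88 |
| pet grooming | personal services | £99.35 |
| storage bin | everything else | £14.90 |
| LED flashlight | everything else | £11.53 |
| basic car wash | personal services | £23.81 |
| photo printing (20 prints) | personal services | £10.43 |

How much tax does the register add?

£24.15

External SSD (1 TB) £68.39: electronics, under £75.00 → 0% → £0.00
Mechanical keyboard £177.31: electronics, £75.00 or more → 7% → £12.41
Webcam £129.29: electronics, £75.00 or more → 7% → £9.05
Extension cord £9.47: everything else → 7.5% → £0.71
Haircut £39.88: personal services → 0% → £0.00
Pet grooming £99.35: personal services → 0% → £0.00
Storage bin £14.90: everything else → 7.5% → £1.12
LED flashlight £11.53: everything else → 7.5% → £0.86
Basic car wash £23.81: personal services → 0% → £0.00
Photo printing (20 prints) £10.43: personal services → 0% → £0.00
Total tax = £12.41 + £9.05 + £0.71 + £1.12 + £0.86 = £24.15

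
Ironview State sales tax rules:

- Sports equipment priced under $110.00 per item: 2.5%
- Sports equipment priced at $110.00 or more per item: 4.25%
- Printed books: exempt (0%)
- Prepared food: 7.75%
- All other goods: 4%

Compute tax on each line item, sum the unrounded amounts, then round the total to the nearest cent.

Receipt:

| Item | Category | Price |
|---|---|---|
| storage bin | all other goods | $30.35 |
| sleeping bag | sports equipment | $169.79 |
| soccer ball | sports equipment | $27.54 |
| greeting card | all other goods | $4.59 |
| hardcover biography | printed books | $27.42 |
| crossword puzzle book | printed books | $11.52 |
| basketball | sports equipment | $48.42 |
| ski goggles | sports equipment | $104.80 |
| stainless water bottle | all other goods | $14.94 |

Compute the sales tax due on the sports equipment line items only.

Sleeping bag $169.79: sports equipment, $110.00 or more → 4.25% → $7.216075
Soccer ball $27.54: sports equipment, under $110.00 → 2.5% → $0.6885
Basketball $48.42: sports equipment, under $110.00 → 2.5% → $1.2105
Ski goggles $104.80: sports equipment, under $110.00 → 2.5% → $2.62
Tax on sports equipment: unrounded sum = $11.735075 → $11.74

$11.74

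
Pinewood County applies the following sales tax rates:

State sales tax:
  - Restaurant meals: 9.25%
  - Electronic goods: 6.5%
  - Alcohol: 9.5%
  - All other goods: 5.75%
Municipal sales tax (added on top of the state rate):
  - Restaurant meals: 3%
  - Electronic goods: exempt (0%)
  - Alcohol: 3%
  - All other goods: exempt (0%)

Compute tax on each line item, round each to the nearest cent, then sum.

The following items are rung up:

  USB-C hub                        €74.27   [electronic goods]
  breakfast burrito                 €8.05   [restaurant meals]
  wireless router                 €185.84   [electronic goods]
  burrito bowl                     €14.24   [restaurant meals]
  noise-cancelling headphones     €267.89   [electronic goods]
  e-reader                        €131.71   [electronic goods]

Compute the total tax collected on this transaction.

USB-C hub €74.27: electronic goods → 6.5% + 0% municipal = 6.5% → €4.83
Breakfast burrito €8.05: restaurant meals → 9.25% + 3% municipal = 12.25% → €0.99
Wireless router €185.84: electronic goods → 6.5% + 0% municipal = 6.5% → €12.08
Burrito bowl €14.24: restaurant meals → 9.25% + 3% municipal = 12.25% → €1.74
Noise-cancelling headphones €267.89: electronic goods → 6.5% + 0% municipal = 6.5% → €17.41
E-reader €131.71: electronic goods → 6.5% + 0% municipal = 6.5% → €8.56
Total tax = €4.83 + €0.99 + €12.08 + €1.74 + €17.41 + €8.56 = €45.61

€45.61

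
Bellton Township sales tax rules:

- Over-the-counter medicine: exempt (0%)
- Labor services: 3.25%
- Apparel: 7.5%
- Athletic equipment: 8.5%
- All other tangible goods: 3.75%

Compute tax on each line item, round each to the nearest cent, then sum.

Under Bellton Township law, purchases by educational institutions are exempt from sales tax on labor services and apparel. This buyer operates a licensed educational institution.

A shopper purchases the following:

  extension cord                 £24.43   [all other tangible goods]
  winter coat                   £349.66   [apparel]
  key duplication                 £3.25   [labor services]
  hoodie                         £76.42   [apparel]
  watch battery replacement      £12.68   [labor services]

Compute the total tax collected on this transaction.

Extension cord £24.43: all other tangible goods → 3.75% → £0.92
Winter coat £349.66: apparel, buyer-exempt → 0% → £0.00
Key duplication £3.25: labor services, buyer-exempt → 0% → £0.00
Hoodie £76.42: apparel, buyer-exempt → 0% → £0.00
Watch battery replacement £12.68: labor services, buyer-exempt → 0% → £0.00
Total tax = £0.92

£0.92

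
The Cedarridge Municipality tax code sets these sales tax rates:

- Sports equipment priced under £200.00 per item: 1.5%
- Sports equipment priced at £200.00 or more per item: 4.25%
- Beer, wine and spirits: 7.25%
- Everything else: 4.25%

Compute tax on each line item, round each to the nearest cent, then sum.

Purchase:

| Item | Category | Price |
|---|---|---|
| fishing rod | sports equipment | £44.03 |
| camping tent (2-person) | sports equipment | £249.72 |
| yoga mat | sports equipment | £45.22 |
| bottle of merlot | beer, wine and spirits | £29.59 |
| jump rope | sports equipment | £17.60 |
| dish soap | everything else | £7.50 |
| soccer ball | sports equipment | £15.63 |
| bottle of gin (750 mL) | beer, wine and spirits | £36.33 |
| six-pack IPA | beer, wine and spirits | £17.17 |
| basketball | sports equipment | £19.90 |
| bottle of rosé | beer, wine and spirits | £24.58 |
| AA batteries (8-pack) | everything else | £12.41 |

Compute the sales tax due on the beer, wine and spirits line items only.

£7.80

Bottle of merlot £29.59: beer, wine and spirits → 7.25% → £2.15
Bottle of gin (750 mL) £36.33: beer, wine and spirits → 7.25% → £2.63
Six-pack IPA £17.17: beer, wine and spirits → 7.25% → £1.24
Bottle of rosé £24.58: beer, wine and spirits → 7.25% → £1.78
Tax on beer, wine and spirits = £2.15 + £2.63 + £1.24 + £1.78 = £7.80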